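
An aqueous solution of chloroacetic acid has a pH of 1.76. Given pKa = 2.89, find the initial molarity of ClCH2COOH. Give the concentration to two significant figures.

C₀ = 2.5 × 10^-1 M

[H+] = 10^(-1.76) = 1.74 × 10^-2 M = x
Ka = 10^(−2.89) = 1.29 × 10^-3
Ka = x²/(C₀ − x) ⇒ C₀ = x + x²/Ka
C₀ = 1.74 × 10^-2 + (1.74 × 10^-2)²/(1.29 × 10^-3) = 2.52 × 10^-1 M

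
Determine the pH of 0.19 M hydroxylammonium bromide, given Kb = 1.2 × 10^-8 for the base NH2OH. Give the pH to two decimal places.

pH = 3.40

NH3OH+ is the conjugate acid of the weak base NH2OH.
Ka = Kw/Kb = 1.0×10^-14 / 1.2 × 10^-8 = 8.33 × 10^-7
Ka = x²/(0.19 − x) = 8.33 × 10^-7
Since Ka ≪ C₀, x ≈ √(Ka·C₀) = 3.98 × 10^-4 M.
(x/C₀ = 0.21% < 5%, so the approximation holds.)
pH = −log[H+] = −log(3.98 × 10^-4) = 3.40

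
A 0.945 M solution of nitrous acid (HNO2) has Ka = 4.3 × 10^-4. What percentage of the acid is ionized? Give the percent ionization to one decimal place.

HNO2 ⇌ NO2- + H+; let x = [H+] at equilibrium.
x ≈ √(Ka·C₀) = √(4.3 × 10^-4 × 0.945) = 2.02 × 10^-2 M
Fraction ionized = 2.02 × 10^-2 / 0.945 = 0.0214 → 2.1%

2.1%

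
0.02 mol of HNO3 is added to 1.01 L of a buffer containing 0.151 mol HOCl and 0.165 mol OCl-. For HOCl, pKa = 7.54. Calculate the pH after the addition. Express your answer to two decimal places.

After neutralization: n(HOCl) = 0.171 mol, n(OCl-) = 0.145 mol.
Henderson–Hasselbalch with mole ratio 0.145/0.171: pH = 7.54 + (-0.072)

pH = 7.47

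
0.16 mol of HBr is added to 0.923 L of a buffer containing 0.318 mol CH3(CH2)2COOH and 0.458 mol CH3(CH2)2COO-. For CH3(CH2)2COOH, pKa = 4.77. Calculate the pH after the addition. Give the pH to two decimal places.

Added H+ converts CH3(CH2)2COO- to CH3(CH2)2COOH: CH3(CH2)2COOH → 0.478 mol, CH3(CH2)2COO- → 0.298 mol.
pH = pKa + log(n_CH3(CH2)2COO-/n_CH3(CH2)2COOH) = 4.77 + log(0.298/0.478) = 4.77 + (-0.205)

pH = 4.56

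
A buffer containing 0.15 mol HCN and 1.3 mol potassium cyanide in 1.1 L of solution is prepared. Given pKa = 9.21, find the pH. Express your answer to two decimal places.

Henderson–Hasselbalch: pH = pKa + log([CN-]/[HCN]) = 9.21 + log(1.3/0.15)
pH = 9.21 + (+0.938) = 10.15

pH = 10.15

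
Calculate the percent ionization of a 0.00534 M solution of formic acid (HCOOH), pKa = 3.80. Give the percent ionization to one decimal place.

15.8%

HCOOH ⇌ HCOO- + H+; let x = [H+] at equilibrium.
Ka = 10^(−3.80) = 1.58 × 10^-4
Ka = x²/(C₀ − x); solving the quadratic gives x = 8.43 × 10^-4 M.
% ionization = x/C₀ × 100% = 8.43 × 10^-4/0.00534 × 100% = 15.8%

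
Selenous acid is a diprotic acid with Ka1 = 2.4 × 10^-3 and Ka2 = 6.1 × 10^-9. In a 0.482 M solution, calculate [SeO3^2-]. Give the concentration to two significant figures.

First ionization gives [H+] ≈ [HSeO3-] = 3.28 × 10^-2 M.
Second step: Ka2 = [H+][SeO3^2-]/[HSeO3-] ≈ [SeO3^2-] (since [H+] ≈ [HSeO3-]).
So [SeO3^2-] ≈ Ka2.

6.1 × 10^-9 M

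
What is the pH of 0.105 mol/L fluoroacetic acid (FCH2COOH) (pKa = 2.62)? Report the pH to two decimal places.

FCH2COOH ⇌ FCH2COO- + H+
Ka = 10^(−2.62) = 2.40 × 10^-3
Let x = [H+] at equilibrium. Ka = x²/(0.105 − x).
Here C₀/Ka ≈ 43.8, so the small-x approximation fails. Use the quadratic:
x = [−0.0024 + √(0.0024² + 0.00101)]/2 = 1.47 × 10^-2 M
pH = −log[H+] = −log(1.47 × 10^-2) = 1.83

pH = 1.83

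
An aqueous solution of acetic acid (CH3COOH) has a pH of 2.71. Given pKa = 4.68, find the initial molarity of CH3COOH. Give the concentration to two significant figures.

[H+] = 10^(-2.71) = 1.95 × 10^-3 M = x
Ka = 10^(−4.68) = 2.09 × 10^-5
Ka = x²/(C₀ − x) ⇒ C₀ = x + x²/Ka
C₀ = 1.95 × 10^-3 + (1.95 × 10^-3)²/(2.09 × 10^-5) = 1.84 × 10^-1 M

C₀ = 1.8 × 10^-1 M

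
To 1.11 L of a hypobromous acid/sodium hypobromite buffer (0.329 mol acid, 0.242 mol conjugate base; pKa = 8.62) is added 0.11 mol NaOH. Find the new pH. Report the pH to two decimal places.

OH- converts HOBr to OBr-: HOBr → 0.219 mol, OBr- → 0.352 mol.
pH = pKa + log(n_OBr-/n_HOBr) = 8.62 + log(0.352/0.219) = 8.62 + (+0.206)

pH = 8.83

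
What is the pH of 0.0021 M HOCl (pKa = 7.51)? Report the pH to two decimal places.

HOCl ⇌ OCl- + H+
Ka = 10^(−7.51) = 3.09 × 10^-8
Ka = [H+]²/(0.0021 − [H+]) = 3.09 × 10^-8
Since Ka ≪ C₀, [H+] ≈ √(Ka·C₀) = 8.06 × 10^-6 M.
pH = −log(8.06 × 10^-6) = 5.09

pH = 5.09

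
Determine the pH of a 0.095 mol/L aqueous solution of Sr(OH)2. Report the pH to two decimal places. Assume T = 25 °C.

Sr(OH)2 is a strong base (each formula unit releases 2 OH-); [OH-] = 0.19 M.
pOH = -log(0.19) = 0.72
pH = 14.00 - 0.72 = 13.28

pH = 13.28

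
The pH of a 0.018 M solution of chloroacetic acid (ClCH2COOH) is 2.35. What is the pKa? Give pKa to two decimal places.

[H+] = 10^(-2.35) = 4.47 × 10^-3 M
At equilibrium [HA] = 0.018 − 4.47 × 10^-3 = 1.35 × 10^-2 M
Ka = [H+][A-]/[HA] = (4.47 × 10^-3)² / 1.35 × 10^-2 = 1.48 × 10^-3
pKa = -log(1.48 × 10^-3) = 2.83

pKa = 2.83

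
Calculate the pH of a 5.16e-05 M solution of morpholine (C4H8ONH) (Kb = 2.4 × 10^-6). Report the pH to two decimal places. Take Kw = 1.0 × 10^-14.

C4H8ONH + H2O ⇌ C4H8ONH2+ + OH-
From the ICE table, Kb = [OH-]²/(5.16e-05 − [OH-]) = 2.4 × 10^-6.
[OH-] is not negligible relative to C₀; solve [OH-]² + 2.4e-06·[OH-] − 1.24e-10 = 0.
[OH-] = (−Kb + √(Kb² + 4·Kb·C₀))/2 = 9.99 × 10^-6 M
pOH = −log(9.99 × 10^-6) = 5.00; pH = 14.00 − 5.00 = 9.00

pH = 9.00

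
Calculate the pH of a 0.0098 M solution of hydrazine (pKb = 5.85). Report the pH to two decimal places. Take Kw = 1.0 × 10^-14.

N2H4 + H2O ⇌ N2H5+ + OH-
Kb = 10^(−5.85) = 1.41 × 10^-6
From the ICE table, Kb = [OH-]²/(0.0098 − [OH-]) = 1.41 × 10^-6.
Assume [OH-] ≪ 0.0098: [OH-] ≈ √(1.41 × 10^-6 × 0.0098) = 1.18 × 10^-4 M
pOH = 3.93, so pH = 14.00 − pOH = 10.07

pH = 10.07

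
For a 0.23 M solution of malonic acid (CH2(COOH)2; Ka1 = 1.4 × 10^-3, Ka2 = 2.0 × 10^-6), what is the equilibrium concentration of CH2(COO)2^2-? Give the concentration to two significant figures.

2.0 × 10^-6 M

First ionization gives [H+] ≈ [CH2(COOH)COO-] = 1.73 × 10^-2 M.
Second step: Ka2 = [H+][CH2(COO)2^2-]/[CH2(COOH)COO-] ≈ [CH2(COO)2^2-] (since [H+] ≈ [CH2(COOH)COO-]).
So [CH2(COO)2^2-] ≈ Ka2.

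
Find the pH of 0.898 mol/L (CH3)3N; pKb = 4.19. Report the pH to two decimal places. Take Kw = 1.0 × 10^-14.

pH = 11.88

(CH3)3N + H2O ⇌ (CH3)3NH+ + OH-
Kb = 10^(−4.19) = 6.46 × 10^-5
Kb = [OH-]²/(0.898 − [OH-]) = 6.46 × 10^-5
Neglecting [OH-] in the denominator: [OH-] = √(6.46 × 10^-5 × 0.898) = 7.62 × 10^-3 M
pOH = −log(7.62 × 10^-3) = 2.12; pH = 14.00 − 2.12 = 11.88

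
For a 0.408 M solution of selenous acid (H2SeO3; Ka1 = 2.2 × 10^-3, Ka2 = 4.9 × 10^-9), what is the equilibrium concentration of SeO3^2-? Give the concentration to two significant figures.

4.9 × 10^-9 M

First ionization gives [H+] ≈ [HSeO3-] = 2.89 × 10^-2 M.
Second step: Ka2 = [H+][SeO3^2-]/[HSeO3-] ≈ [SeO3^2-] (since [H+] ≈ [HSeO3-]).
So [SeO3^2-] ≈ Ka2.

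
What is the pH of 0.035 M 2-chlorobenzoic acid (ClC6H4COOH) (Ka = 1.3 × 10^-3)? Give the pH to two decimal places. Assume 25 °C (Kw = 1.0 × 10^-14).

pH = 2.21

ClC6H4COOH ⇌ ClC6H4COO- + H+
Let x = [H+] at equilibrium. Ka = x²/(0.035 − x).
x is not negligible relative to C₀; solve x² + 0.0013·x − 4.55e-05 = 0.
x = [−0.0013 + √(0.0013² + 0.000182)]/2 = 6.13 × 10^-3 M
pH = −log(6.13 × 10^-3) = 2.21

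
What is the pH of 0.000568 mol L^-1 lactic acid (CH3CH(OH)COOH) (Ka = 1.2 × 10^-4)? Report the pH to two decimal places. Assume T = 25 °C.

CH3CH(OH)COOH ⇌ CH3CH(OH)COO- + H+
Ka = [H+]²/(0.000568 − [H+]) = 1.2 × 10^-4
[H+] is not negligible relative to C₀; solve [H+]² + 0.00012·[H+] − 6.82e-08 = 0.
[H+] = (−Ka + √(Ka² + 4·Ka·C₀))/2 = 2.08 × 10^-4 M
pH = −log(2.08 × 10^-4) = 3.68

pH = 3.68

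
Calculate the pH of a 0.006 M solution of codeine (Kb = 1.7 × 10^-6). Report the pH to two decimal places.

C18H21NO3 + H2O ⇌ C18H22NO3+ + OH-
From the ICE table, Kb = [OH-]²/(0.006 − [OH-]) = 1.7 × 10^-6.
Since Kb ≪ C₀, [OH-] ≈ √(Kb·C₀) = 1.01 × 10^-4 M.
Check: 1.7% ionized — well under 5%, approximation valid.
pOH = −log(1.01 × 10^-4) = 4.00; pH = 14.00 − 4.00 = 10.00

pH = 10.00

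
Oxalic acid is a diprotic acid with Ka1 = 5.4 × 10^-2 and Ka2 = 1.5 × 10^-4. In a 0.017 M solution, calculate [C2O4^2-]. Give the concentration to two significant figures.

First ionization gives [H+] ≈ [HC2O4-] = 1.36 × 10^-2 M.
Second step: Ka2 = [H+][C2O4^2-]/[HC2O4-] ≈ [C2O4^2-] (since [H+] ≈ [HC2O4-]).
So [C2O4^2-] ≈ Ka2.

1.5 × 10^-4 M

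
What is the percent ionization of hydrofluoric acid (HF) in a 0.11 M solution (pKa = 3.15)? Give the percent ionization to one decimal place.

7.7%

HF ⇌ F- + H+; let x = [H+] at equilibrium.
Ka = 10^(−3.15) = 7.08 × 10^-4
Ka = x²/(C₀ − x); solving the quadratic gives x = 8.48 × 10^-3 M.
Fraction ionized = 8.48 × 10^-3 / 0.11 = 0.0771 → 7.7%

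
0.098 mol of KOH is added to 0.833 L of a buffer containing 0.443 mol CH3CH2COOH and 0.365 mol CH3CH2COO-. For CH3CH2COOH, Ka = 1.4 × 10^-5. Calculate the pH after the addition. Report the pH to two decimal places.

OH- converts CH3CH2COOH to CH3CH2COO-: CH3CH2COOH → 0.345 mol, CH3CH2COO- → 0.463 mol.
pKa = −log(1.4 × 10^-5) = 4.854
Henderson–Hasselbalch with mole ratio 0.463/0.345: pH = 4.854 + (+0.128)

pH = 4.98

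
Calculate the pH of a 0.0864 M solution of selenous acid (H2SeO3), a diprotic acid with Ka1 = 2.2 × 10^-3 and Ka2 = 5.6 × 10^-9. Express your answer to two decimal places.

Since Ka1 ≫ Ka2, the first ionization dominates [H+].
Ka1 = x²/(0.0864 − x) = 2.2 × 10^-3
Solving the quadratic: x = (−Ka1 + √(Ka1² + 4·Ka1·C₀))/2 = 1.27 × 10^-2 M
pH = −log(1.27 × 10^-2) = 1.90

pH = 1.90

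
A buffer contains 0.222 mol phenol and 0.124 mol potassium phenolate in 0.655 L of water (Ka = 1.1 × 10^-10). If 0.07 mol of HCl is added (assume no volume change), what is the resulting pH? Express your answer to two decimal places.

Added H+ converts C6H5O- to C6H5OH: C6H5OH → 0.292 mol, C6H5O- → 0.054 mol.
pKa = −log(1.1 × 10^-10) = 9.959
Henderson–Hasselbalch with mole ratio 0.054/0.292: pH = 9.959 + (-0.733)

pH = 9.23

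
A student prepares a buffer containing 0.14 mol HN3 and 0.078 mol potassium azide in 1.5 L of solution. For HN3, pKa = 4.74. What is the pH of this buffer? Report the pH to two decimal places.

pH = pKa + log([A⁻]/[HA]) = 4.74 + log(0.078/0.14)
pH = 4.74 + (-0.254) = 4.49

pH = 4.49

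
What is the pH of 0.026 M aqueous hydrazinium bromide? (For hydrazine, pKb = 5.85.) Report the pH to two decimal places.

N2H5+ is the conjugate acid of the weak base N2H4.
Kb = 10^(−5.85) = 1.41 × 10^-6
Ka = Kw/Kb = 1.0×10^-14 / 1.41 × 10^-6 = 7.09 × 10^-9
From the ICE table, Ka = x²/(0.026 − x) = 7.09 × 10^-9.
Neglecting x in the denominator: x = √(7.09 × 10^-9 × 0.026) = 1.36 × 10^-5 M
pH = −log[H+] = −log(1.36 × 10^-5) = 4.87

pH = 4.87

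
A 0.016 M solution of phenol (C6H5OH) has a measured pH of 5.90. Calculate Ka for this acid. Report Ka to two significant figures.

[H+] = 10^(-5.90) = 1.26 × 10^-6 M
At equilibrium [HA] = 0.016 − 1.26 × 10^-6 = 1.60 × 10^-2 M
Ka = [H+][A-]/[HA] = (1.26 × 10^-6)² / 1.60 × 10^-2 = 9.9 × 10^-11

Ka = 9.9 × 10^-11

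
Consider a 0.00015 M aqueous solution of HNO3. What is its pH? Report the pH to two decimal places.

pH = 3.82

HNO3 is a strong acid and dissociates completely, so [H+] = 0.00015 M.
pH = -log(0.00015) = 3.82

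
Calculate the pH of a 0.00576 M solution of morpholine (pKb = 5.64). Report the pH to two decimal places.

pH = 10.06

C4H8ONH + H2O ⇌ C4H8ONH2+ + OH-
Kb = 10^(−5.64) = 2.29 × 10^-6
From the ICE table, Kb = [OH-]²/(0.00576 − [OH-]) = 2.29 × 10^-6.
Assume [OH-] ≪ 0.00576: [OH-] ≈ √(2.29 × 10^-6 × 0.00576) = 1.15 × 10^-4 M
pOH = 3.94, so pH = 14.00 − pOH = 10.06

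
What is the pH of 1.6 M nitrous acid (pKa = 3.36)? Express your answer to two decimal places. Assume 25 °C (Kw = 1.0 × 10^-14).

HNO2 ⇌ NO2- + H+
Ka = 10^(−3.36) = 4.37 × 10^-4
Ka = x²/(1.6 − x) = 4.37 × 10^-4
Since Ka ≪ C₀, x ≈ √(Ka·C₀) = 2.64 × 10^-2 M.
pH = −log(2.64 × 10^-2) = 1.58

pH = 1.58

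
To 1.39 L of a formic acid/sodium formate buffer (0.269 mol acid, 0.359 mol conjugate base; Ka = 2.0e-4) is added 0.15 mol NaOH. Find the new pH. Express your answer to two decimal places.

pH = 4.33

After neutralization: n(HCOOH) = 0.119 mol, n(HCOO-) = 0.509 mol.
pKa = −log(2.0 × 10^-4) = 3.699
pH = pKa + log(n_HCOO-/n_HCOOH) = 3.699 + log(0.509/0.119) = 3.699 + (+0.631)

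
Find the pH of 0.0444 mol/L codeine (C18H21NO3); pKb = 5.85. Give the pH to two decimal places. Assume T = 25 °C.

pH = 10.40

C18H21NO3 + H2O ⇌ C18H22NO3+ + OH-
Kb = 10^(−5.85) = 1.41 × 10^-6
From the ICE table, Kb = [OH-]²/(0.0444 − [OH-]) = 1.41 × 10^-6.
Assume [OH-] ≪ 0.0444: [OH-] ≈ √(1.41 × 10^-6 × 0.0444) = 2.50 × 10^-4 M
pOH = 3.60, so pH = 14.00 − pOH = 10.40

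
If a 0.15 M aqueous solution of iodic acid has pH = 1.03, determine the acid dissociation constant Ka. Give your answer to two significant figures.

Ka = 1.5 × 10^-1

[H+] = 10^(-1.03) = 9.33 × 10^-2 M
At equilibrium [HA] = 0.15 − 9.33 × 10^-2 = 5.67 × 10^-2 M
Ka = [H+][A-]/[HA] = (9.33 × 10^-2)² / 5.67 × 10^-2 = 1.5 × 10^-1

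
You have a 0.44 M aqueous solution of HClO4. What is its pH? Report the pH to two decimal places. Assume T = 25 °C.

pH = 0.36

HClO4 is a strong acid and dissociates completely, so [H+] = 0.44 M.
pH = -log(0.44) = 0.36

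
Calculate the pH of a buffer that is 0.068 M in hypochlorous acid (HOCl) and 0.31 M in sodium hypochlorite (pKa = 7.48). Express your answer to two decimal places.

pH = pKa + log([A⁻]/[HA]) = 7.48 + log(0.31/0.068)
pH = 7.48 + (+0.659) = 8.14

pH = 8.14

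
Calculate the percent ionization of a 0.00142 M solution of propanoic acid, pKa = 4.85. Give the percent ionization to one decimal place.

9.5%

CH3CH2COOH ⇌ CH3CH2COO- + H+; let x = [H+] at equilibrium.
Ka = 10^(−4.85) = 1.41 × 10^-5
Solve x² + 1.41e-05x − 2e-08 = 0 → x = 1.35 × 10^-4 M
% ionization = x/C₀ × 100% = 1.35 × 10^-4/0.00142 × 100% = 9.5%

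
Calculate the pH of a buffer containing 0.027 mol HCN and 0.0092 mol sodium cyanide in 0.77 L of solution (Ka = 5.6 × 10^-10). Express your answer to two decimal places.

pKa = −log(5.6 × 10^-10) = 9.252
pH = pKa + log([A⁻]/[HA]) = 9.252 + log(0.0092/0.027)
pH = 9.252 + (-0.468) = 8.78

pH = 8.78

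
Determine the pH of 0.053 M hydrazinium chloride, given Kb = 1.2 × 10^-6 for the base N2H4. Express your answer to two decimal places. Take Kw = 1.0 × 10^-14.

N2H5+ is the conjugate acid of the weak base N2H4.
Ka = Kw/Kb = 1.0×10^-14 / 1.2 × 10^-6 = 8.33 × 10^-9
Let x = [H+] at equilibrium. Ka = x²/(0.053 − x).
Neglecting x in the denominator: x = √(8.33 × 10^-9 × 0.053) = 2.10 × 10^-5 M
pH = −log(2.10 × 10^-5) = 4.68

pH = 4.68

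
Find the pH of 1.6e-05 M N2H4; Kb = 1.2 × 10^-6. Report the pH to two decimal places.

N2H4 + H2O ⇌ N2H5+ + OH-
Kb = x²/(1.6e-05 − x) = 1.2 × 10^-6
x is not negligible relative to C₀; solve x² + 1.2e-06·x − 1.92e-11 = 0.
x = [−1.2e-06 + √(1.2e-06² + 7.68e-11)]/2 = 3.82 × 10^-6 M
pOH = 5.42, so pH = 14.00 − pOH = 8.58

pH = 8.58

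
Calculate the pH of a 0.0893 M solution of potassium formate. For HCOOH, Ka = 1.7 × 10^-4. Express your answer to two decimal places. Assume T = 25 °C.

HCOO- is the conjugate base of the weak acid HCOOH.
Kb = Kw/Ka = 1.0×10^-14 / 1.7 × 10^-4 = 5.88 × 10^-11
Kb = [OH-]²/(0.0893 − [OH-]) = 5.88 × 10^-11
Neglecting [OH-] in the denominator: [OH-] = √(5.88 × 10^-11 × 0.0893) = 2.29 × 10^-6 M
Check: 0.0026% ionized — well under 5%, approximation valid.
pOH = 5.64, so pH = 14.00 − pOH = 8.36

pH = 8.36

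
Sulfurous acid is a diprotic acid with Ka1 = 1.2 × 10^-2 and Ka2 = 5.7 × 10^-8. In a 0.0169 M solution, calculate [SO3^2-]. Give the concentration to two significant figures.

First ionization gives [H+] ≈ [HSO3-] = 9.45 × 10^-3 M.
Second step: Ka2 = [H+][SO3^2-]/[HSO3-] ≈ [SO3^2-] (since [H+] ≈ [HSO3-]).
So [SO3^2-] ≈ Ka2.

5.7 × 10^-8 M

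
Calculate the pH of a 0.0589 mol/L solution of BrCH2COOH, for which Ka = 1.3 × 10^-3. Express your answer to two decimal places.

BrCH2COOH ⇌ BrCH2COO- + H+
Ka = [H+]²/(0.0589 − [H+]) = 1.3 × 10^-3
The 5% rule fails; solving [H+]² + Ka·[H+] − Ka·C₀ = 0 exactly:
[H+] = [−0.0013 + √(0.0013² + 0.000306)]/2 = 8.12 × 10^-3 M
pH = −log(8.12 × 10^-3) = 2.09

pH = 2.09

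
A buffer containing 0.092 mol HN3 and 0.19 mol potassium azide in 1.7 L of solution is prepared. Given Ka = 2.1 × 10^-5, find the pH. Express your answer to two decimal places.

pH = 4.99

pKa = −log(2.1 × 10^-5) = 4.678
pH = pKa + log([A⁻]/[HA]) = 4.678 + log(0.19/0.092)
pH = 4.678 + (+0.315) = 4.99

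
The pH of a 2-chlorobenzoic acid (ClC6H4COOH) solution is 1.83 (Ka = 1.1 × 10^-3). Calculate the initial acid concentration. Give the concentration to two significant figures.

[H+] = 10^(-1.83) = 1.48 × 10^-2 M = x
Ka = x²/(C₀ − x) ⇒ C₀ = x + x²/Ka
C₀ = 1.48 × 10^-2 + (1.48 × 10^-2)²/(1.1 × 10^-3) = 2.14 × 10^-1 M

C₀ = 2.1 × 10^-1 M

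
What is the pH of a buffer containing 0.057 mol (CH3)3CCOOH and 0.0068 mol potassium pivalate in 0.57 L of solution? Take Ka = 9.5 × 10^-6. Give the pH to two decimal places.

pKa = −log(9.5 × 10^-6) = 5.022
Henderson–Hasselbalch: pH = pKa + log([(CH3)3CCOO-]/[(CH3)3CCOOH]) = 5.022 + log(0.0068/0.057)
pH = 5.022 + (-0.923) = 4.10

pH = 4.10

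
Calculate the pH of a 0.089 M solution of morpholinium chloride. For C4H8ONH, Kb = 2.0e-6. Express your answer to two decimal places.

C4H8ONH2+ is the conjugate acid of the weak base C4H8ONH.
Ka = Kw/Kb = 1.0×10^-14 / 2.0 × 10^-6 = 5.00 × 10^-9
From the ICE table, Ka = [H+]²/(0.089 − [H+]) = 5.00 × 10^-9.
Neglecting [H+] in the denominator: [H+] = √(5.00 × 10^-9 × 0.089) = 2.11 × 10^-5 M
pH = −log[H+] = −log(2.11 × 10^-5) = 4.68

pH = 4.68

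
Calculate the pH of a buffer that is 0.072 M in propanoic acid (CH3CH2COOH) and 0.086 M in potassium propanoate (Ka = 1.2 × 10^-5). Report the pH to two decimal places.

pH = 5.00

pKa = −log(1.2 × 10^-5) = 4.921
Using pH = pKa + log([base]/[acid]) with [base]/[acid] = 0.086/0.072:
pH = 4.921 + (+0.077) = 5.00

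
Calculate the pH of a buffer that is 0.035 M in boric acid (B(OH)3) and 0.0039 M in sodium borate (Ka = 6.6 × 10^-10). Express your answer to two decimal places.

pKa = −log(6.6 × 10^-10) = 9.180
pH = pKa + log([A⁻]/[HA]) = 9.180 + log(0.0039/0.035)
pH = 9.180 + (-0.953) = 8.23

pH = 8.23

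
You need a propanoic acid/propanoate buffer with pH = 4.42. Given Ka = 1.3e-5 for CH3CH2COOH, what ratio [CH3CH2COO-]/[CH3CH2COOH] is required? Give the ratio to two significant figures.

pKa = -log(1.3 × 10^-5) = 4.886
pH = pKa + log(r) ⇒ log(r) = 4.42 − 4.886 = -0.466
r = [CH3CH2COO-]/[CH3CH2COOH] = 10^(-0.466) = 0.342

ratio = 0.34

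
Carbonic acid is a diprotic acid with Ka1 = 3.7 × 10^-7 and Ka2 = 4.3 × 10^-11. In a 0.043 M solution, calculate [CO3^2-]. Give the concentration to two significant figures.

4.3 × 10^-11 M

First ionization gives [H+] ≈ [HCO3-] = 1.26 × 10^-4 M.
Second step: Ka2 = [H+][CO3^2-]/[HCO3-] ≈ [CO3^2-] (since [H+] ≈ [HCO3-]).
So [CO3^2-] ≈ Ka2.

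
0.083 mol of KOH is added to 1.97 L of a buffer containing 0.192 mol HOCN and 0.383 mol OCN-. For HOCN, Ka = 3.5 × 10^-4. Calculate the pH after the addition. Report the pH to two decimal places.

pH = 4.09

OH- converts HOCN to OCN-: HOCN → 0.109 mol, OCN- → 0.466 mol.
pKa = −log(3.5 × 10^-4) = 3.456
Henderson–Hasselbalch with mole ratio 0.466/0.109: pH = 3.456 + (+0.631)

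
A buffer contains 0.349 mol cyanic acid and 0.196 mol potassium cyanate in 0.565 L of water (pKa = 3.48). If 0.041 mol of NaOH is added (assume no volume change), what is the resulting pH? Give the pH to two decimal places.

pH = 3.37

After neutralization: n(HOCN) = 0.308 mol, n(OCN-) = 0.237 mol.
pH = pKa + log(n_OCN-/n_HOCN) = 3.48 + log(0.237/0.308) = 3.48 + (-0.114)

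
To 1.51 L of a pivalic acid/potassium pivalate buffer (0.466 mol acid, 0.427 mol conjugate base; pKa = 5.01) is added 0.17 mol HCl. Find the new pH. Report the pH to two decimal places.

pH = 4.62

After neutralization: n((CH3)3CCOOH) = 0.636 mol, n((CH3)3CCOO-) = 0.257 mol.
Henderson–Hasselbalch with mole ratio 0.257/0.636: pH = 5.01 + (-0.394)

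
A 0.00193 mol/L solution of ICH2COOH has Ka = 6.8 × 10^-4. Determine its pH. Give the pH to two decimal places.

ICH2COOH ⇌ ICH2COO- + H+
Ka = x²/(0.00193 − x) = 6.8 × 10^-4
The 5% rule fails; solving x² + Ka·x − Ka·C₀ = 0 exactly:
x = (−Ka + √(Ka² + 4·Ka·C₀))/2 = 8.55 × 10^-4 M
pH = −log(8.55 × 10^-4) = 3.07

pH = 3.07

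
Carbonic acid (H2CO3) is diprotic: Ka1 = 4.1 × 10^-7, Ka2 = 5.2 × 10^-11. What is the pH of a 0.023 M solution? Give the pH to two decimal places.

pH = 4.01

Since Ka1 ≫ Ka2, the first ionization dominates [H+].
Ka1 = x²/(0.023 − x) = 4.1 × 10^-7
x ≈ √(4.1 × 10^-7 × 0.023) = 9.71 × 10^-5 M
pH = −log(9.71 × 10^-5) = 4.01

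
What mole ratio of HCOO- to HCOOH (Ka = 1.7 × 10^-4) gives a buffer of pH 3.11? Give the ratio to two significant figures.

pKa = -log(1.7 × 10^-4) = 3.770
pH = pKa + log(r) ⇒ log(r) = 3.11 − 3.770 = -0.660
r = [HCOO-]/[HCOOH] = 10^(-0.660) = 0.219

ratio = 0.22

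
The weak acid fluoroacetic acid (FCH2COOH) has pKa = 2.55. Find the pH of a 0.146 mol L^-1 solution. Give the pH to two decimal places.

pH = 1.72

FCH2COOH ⇌ FCH2COO- + H+
Ka = 10^(−2.55) = 2.82 × 10^-3
From the ICE table, Ka = [H+]²/(0.146 − [H+]) = 2.82 × 10^-3.
[H+] is not negligible relative to C₀; solve [H+]² + 0.00282·[H+] − 0.000412 = 0.
[H+] = [−0.00282 + √(0.00282² + 0.00165)]/2 = 1.89 × 10^-2 M
pH = −log(1.89 × 10^-2) = 1.72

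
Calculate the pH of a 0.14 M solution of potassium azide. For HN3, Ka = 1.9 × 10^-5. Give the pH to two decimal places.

N3- is the conjugate base of the weak acid HN3.
Kb = Kw/Ka = 1.0×10^-14 / 1.9 × 10^-5 = 5.26 × 10^-10
From the ICE table, Kb = [OH-]²/(0.14 − [OH-]) = 5.26 × 10^-10.
Assume [OH-] ≪ 0.14: [OH-] ≈ √(5.26 × 10^-10 × 0.14) = 8.58 × 10^-6 M
([OH-]/C₀ = 0.0061% < 5%, so the approximation holds.)
pOH = −log(8.58 × 10^-6) = 5.07; pH = 14.00 − 5.07 = 8.93

pH = 8.93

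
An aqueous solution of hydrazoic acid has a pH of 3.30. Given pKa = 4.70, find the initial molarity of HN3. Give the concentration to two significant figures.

[H+] = 10^(-3.30) = 5.01 × 10^-4 M = x
Ka = 10^(−4.70) = 2.00 × 10^-5
Ka = x²/(C₀ − x) ⇒ C₀ = x + x²/Ka
C₀ = 5.01 × 10^-4 + (5.01 × 10^-4)²/(2.00 × 10^-5) = 1.31 × 10^-2 M

C₀ = 1.3 × 10^-2 M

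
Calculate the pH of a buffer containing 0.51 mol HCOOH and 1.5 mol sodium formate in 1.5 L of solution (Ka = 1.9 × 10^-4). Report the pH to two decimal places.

pH = 4.19

pKa = −log(1.9 × 10^-4) = 3.721
Using pH = pKa + log([base]/[acid]) with [base]/[acid] = 1.5/0.51:
pH = 3.721 + (+0.469) = 4.19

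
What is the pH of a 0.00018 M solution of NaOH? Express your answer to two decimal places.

pH = 10.26

NaOH is a strong base; [OH-] = 0.00018 M.
pOH = -log(0.00018) = 3.74
pH = 14.00 - 3.74 = 10.26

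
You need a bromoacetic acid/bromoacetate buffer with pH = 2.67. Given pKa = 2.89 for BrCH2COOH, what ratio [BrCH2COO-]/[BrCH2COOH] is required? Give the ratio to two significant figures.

ratio = 0.60

pH = pKa + log(r) ⇒ log(r) = 2.67 − 2.89 = -0.22
r = [BrCH2COO-]/[BrCH2COOH] = 10^(-0.22) = 0.603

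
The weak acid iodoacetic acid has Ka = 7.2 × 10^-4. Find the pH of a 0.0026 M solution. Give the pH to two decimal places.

ICH2COOH ⇌ ICH2COO- + H+
From the ICE table, Ka = [H+]²/(0.0026 − [H+]) = 7.2 × 10^-4.
Here C₀/Ka ≈ 3.61, so the small-[H+] approximation fails. Use the quadratic:
[H+] = (−Ka + √(Ka² + 4·Ka·C₀))/2 = 1.05 × 10^-3 M
pH = −log[H+] = −log(1.05 × 10^-3) = 2.98

pH = 2.98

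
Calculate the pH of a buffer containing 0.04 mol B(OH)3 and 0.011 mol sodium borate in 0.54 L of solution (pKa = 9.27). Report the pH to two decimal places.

pH = 8.71

pH = pKa + log([A⁻]/[HA]) = 9.27 + log(0.011/0.04)
pH = 9.27 + (-0.561) = 8.71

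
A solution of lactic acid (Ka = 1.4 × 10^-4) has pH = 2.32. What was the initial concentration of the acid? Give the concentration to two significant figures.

[H+] = 10^(-2.32) = 4.79 × 10^-3 M = x
Ka = x²/(C₀ − x) ⇒ C₀ = x + x²/Ka
C₀ = 4.79 × 10^-3 + (4.79 × 10^-3)²/(1.4 × 10^-4) = 1.69 × 10^-1 M

C₀ = 1.7 × 10^-1 M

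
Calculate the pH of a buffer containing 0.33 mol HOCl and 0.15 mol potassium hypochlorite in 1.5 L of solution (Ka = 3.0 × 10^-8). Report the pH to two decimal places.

pH = 7.18

pKa = −log(3.0 × 10^-8) = 7.523
Henderson–Hasselbalch: pH = pKa + log([OCl-]/[HOCl]) = 7.523 + log(0.15/0.33)
pH = 7.523 + (-0.342) = 7.18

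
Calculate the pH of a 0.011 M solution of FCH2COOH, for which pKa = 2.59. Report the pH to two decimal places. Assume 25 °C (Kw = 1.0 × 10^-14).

pH = 2.38

FCH2COOH ⇌ FCH2COO- + H+
Ka = 10^(−2.59) = 2.57 × 10^-3
Ka = x²/(0.011 − x) = 2.57 × 10^-3
The 5% rule fails; solving x² + Ka·x − Ka·C₀ = 0 exactly:
x = (−Ka + √(Ka² + 4·Ka·C₀))/2 = 4.19 × 10^-3 M
pH = −log(4.19 × 10^-3) = 2.38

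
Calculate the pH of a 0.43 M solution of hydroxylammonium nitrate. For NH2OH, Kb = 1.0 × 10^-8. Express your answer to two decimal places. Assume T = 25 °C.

NH3OH+ is the conjugate acid of the weak base NH2OH.
Ka = Kw/Kb = 1.0×10^-14 / 1.0 × 10^-8 = 1.00 × 10^-6
Ka = [H+]²/(0.43 − [H+]) = 1.00 × 10^-6
Since Ka ≪ C₀, [H+] ≈ √(Ka·C₀) = 6.56 × 10^-4 M.
([H+]/C₀ = 0.15% < 5%, so the approximation holds.)
pH = −log[H+] = −log(6.56 × 10^-4) = 3.18

pH = 3.18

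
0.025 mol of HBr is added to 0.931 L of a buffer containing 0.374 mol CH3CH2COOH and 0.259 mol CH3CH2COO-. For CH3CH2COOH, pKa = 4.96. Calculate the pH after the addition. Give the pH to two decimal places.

After neutralization: n(CH3CH2COOH) = 0.399 mol, n(CH3CH2COO-) = 0.234 mol.
pH = pKa + log(n_CH3CH2COO-/n_CH3CH2COOH) = 4.96 + log(0.234/0.399) = 4.96 + (-0.232)

pH = 4.73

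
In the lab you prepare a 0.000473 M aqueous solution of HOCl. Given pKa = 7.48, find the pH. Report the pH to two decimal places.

HOCl ⇌ OCl- + H+
Ka = 10^(−7.48) = 3.31 × 10^-8
Let x = [H+] at equilibrium. Ka = x²/(0.000473 − x).
Assume x ≪ 0.000473: x ≈ √(3.31 × 10^-8 × 0.000473) = 3.96 × 10^-6 M
pH = −log(3.96 × 10^-6) = 5.40

pH = 5.40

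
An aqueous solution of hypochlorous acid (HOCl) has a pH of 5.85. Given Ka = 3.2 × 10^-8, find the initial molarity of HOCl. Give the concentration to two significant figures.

[H+] = 10^(-5.85) = 1.41 × 10^-6 M = x
Ka = x²/(C₀ − x) ⇒ C₀ = x + x²/Ka
C₀ = 1.41 × 10^-6 + (1.41 × 10^-6)²/(3.2 × 10^-8) = 6.35 × 10^-5 M

C₀ = 6.4 × 10^-5 M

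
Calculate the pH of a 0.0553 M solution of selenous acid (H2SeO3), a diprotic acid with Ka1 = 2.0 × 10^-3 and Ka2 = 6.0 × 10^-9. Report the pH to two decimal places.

Ka1 ≫ Ka2, so treat the first dissociation as the only significant source of H+.
Ka1 = x²/(0.0553 − x) = 2.0 × 10^-3
Solving the quadratic: x = (−Ka1 + √(Ka1² + 4·Ka1·C₀))/2 = 9.56 × 10^-3 M
pH = −log(9.56 × 10^-3) = 2.02

pH = 2.02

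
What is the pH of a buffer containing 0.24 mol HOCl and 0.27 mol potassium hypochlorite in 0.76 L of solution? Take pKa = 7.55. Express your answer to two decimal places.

pH = 7.60

Using pH = pKa + log([base]/[acid]) with [base]/[acid] = 0.27/0.24:
pH = 7.55 + (+0.051) = 7.60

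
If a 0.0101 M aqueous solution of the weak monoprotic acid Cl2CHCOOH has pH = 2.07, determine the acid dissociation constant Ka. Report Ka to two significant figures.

Ka = 4.6 × 10^-2

[H+] = 10^(-2.07) = 8.51 × 10^-3 M
At equilibrium [HA] = 0.0101 − 8.51 × 10^-3 = 1.59 × 10^-3 M
Ka = [H+][A-]/[HA] = (8.51 × 10^-3)² / 1.59 × 10^-3 = 4.6 × 10^-2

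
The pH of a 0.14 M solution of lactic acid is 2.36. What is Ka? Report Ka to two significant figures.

Ka = 1.4 × 10^-4

[H+] = 10^(-2.36) = 4.37 × 10^-3 M
At equilibrium [HA] = 0.14 − 4.37 × 10^-3 = 1.36 × 10^-1 M
Ka = [H+][A-]/[HA] = (4.37 × 10^-3)² / 1.36 × 10^-1 = 1.4 × 10^-4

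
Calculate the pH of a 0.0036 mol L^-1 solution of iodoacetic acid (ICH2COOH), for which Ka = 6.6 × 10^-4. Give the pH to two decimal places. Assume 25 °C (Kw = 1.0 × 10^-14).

pH = 2.90

ICH2COOH ⇌ ICH2COO- + H+
From the ICE table, Ka = x²/(0.0036 − x) = 6.6 × 10^-4.
x is not negligible relative to C₀; solve x² + 0.00066·x − 2.38e-06 = 0.
x = (−Ka + √(Ka² + 4·Ka·C₀))/2 = 1.25 × 10^-3 M
pH = −log[H+] = −log(1.25 × 10^-3) = 2.90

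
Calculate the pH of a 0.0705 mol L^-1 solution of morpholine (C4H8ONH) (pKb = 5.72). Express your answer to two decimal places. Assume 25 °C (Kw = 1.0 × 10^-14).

pH = 10.56

C4H8ONH + H2O ⇌ C4H8ONH2+ + OH-
Kb = 10^(−5.72) = 1.91 × 10^-6
From the ICE table, Kb = [OH-]²/(0.0705 − [OH-]) = 1.91 × 10^-6.
Since Kb ≪ C₀, [OH-] ≈ √(Kb·C₀) = 3.67 × 10^-4 M.
pOH = 3.44, so pH = 14.00 − pOH = 10.56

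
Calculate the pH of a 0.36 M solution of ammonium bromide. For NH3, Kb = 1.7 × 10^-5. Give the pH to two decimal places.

NH4+ is the conjugate acid of the weak base NH3.
Ka = Kw/Kb = 1.0×10^-14 / 1.7 × 10^-5 = 5.88 × 10^-10
From the ICE table, Ka = x²/(0.36 − x) = 5.88 × 10^-10.
Assume x ≪ 0.36: x ≈ √(5.88 × 10^-10 × 0.36) = 1.45 × 10^-5 M
pH = −log[H+] = −log(1.45 × 10^-5) = 4.84

pH = 4.84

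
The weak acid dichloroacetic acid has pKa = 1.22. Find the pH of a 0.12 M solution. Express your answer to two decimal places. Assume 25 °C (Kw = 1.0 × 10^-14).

Cl2CHCOOH ⇌ Cl2CHCOO- + H+
Ka = 10^(−1.22) = 6.03 × 10^-2
From the ICE table, Ka = [H+]²/(0.12 − [H+]) = 6.03 × 10^-2.
The 5% rule fails; solving [H+]² + Ka·[H+] − Ka·C₀ = 0 exactly:
[H+] = [−0.0603 + √(0.0603² + 0.0289)]/2 = 6.01 × 10^-2 M
pH = −log[H+] = −log(6.01 × 10^-2) = 1.22

pH = 1.22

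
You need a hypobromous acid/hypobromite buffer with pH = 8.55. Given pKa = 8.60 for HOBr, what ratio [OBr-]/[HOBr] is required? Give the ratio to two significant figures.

pH = pKa + log(r) ⇒ log(r) = 8.55 − 8.60 = -0.05
r = [OBr-]/[HOBr] = 10^(-0.05) = 0.891

ratio = 0.89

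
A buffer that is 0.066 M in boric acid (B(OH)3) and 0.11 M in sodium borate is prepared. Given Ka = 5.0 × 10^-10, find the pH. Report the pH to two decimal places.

pH = 9.52

pKa = −log(5.0 × 10^-10) = 9.301
Using pH = pKa + log([base]/[acid]) with [base]/[acid] = 0.11/0.066:
pH = 9.301 + (+0.222) = 9.52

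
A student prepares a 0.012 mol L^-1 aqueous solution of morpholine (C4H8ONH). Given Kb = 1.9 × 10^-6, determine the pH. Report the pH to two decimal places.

pH = 10.18

C4H8ONH + H2O ⇌ C4H8ONH2+ + OH-
From the ICE table, Kb = [OH-]²/(0.012 − [OH-]) = 1.9 × 10^-6.
Neglecting [OH-] in the denominator: [OH-] = √(1.9 × 10^-6 × 0.012) = 1.51 × 10^-4 M
pOH = −log(1.51 × 10^-4) = 3.82; pH = 14.00 − 3.82 = 10.18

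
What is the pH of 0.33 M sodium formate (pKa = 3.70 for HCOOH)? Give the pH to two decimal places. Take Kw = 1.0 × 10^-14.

pH = 8.61

HCOO- is the conjugate base of the weak acid HCOOH.
Ka = 10^(−3.70) = 2.00 × 10^-4
Kb = Kw/Ka = 1.0×10^-14 / 2.00 × 10^-4 = 5.00 × 10^-11
Kb = x²/(0.33 − x) = 5.00 × 10^-11
Assume x ≪ 0.33: x ≈ √(5.00 × 10^-11 × 0.33) = 4.06 × 10^-6 M
Check: 0.0012% ionized — well under 5%, approximation valid.
pOH = −log(4.06 × 10^-6) = 5.39; pH = 14.00 − 5.39 = 8.61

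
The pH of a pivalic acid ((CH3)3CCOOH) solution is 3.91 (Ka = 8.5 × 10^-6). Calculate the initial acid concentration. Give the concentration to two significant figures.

C₀ = 1.9 × 10^-3 M

[H+] = 10^(-3.91) = 1.23 × 10^-4 M = x
Ka = x²/(C₀ − x) ⇒ C₀ = x + x²/Ka
C₀ = 1.23 × 10^-4 + (1.23 × 10^-4)²/(8.5 × 10^-6) = 1.90 × 10^-3 M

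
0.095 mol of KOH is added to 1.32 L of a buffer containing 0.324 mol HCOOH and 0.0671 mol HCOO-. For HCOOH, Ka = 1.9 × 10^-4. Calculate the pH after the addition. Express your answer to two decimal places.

OH- converts HCOOH to HCOO-: HCOOH → 0.229 mol, HCOO- → 0.162 mol.
pKa = −log(1.9 × 10^-4) = 3.721
Henderson–Hasselbalch with mole ratio 0.162/0.229: pH = 3.721 + (-0.150)

pH = 3.57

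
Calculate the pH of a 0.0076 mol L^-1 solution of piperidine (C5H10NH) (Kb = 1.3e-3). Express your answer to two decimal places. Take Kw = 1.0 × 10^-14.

C5H10NH + H2O ⇌ C5H10NH2+ + OH-
Kb = x²/(0.0076 − x) = 1.3 × 10^-3
x is not negligible relative to C₀; solve x² + 0.0013·x − 9.88e-06 = 0.
x = (−Kb + √(Kb² + 4·Kb·C₀))/2 = 2.56 × 10^-3 M
pOH = −log(2.56 × 10^-3) = 2.59; pH = 14.00 − 2.59 = 11.41

pH = 11.41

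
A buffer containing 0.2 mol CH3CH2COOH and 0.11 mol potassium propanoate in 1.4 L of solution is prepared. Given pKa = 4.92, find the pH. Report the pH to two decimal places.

Henderson–Hasselbalch: pH = pKa + log([CH3CH2COO-]/[CH3CH2COOH]) = 4.92 + log(0.11/0.2)
pH = 4.92 + (-0.260) = 4.66

pH = 4.66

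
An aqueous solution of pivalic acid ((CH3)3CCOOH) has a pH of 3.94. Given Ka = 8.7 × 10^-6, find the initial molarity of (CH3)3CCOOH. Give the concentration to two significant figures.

C₀ = 1.6 × 10^-3 M

[H+] = 10^(-3.94) = 1.15 × 10^-4 M = x
Ka = x²/(C₀ − x) ⇒ C₀ = x + x²/Ka
C₀ = 1.15 × 10^-4 + (1.15 × 10^-4)²/(8.7 × 10^-6) = 1.64 × 10^-3 M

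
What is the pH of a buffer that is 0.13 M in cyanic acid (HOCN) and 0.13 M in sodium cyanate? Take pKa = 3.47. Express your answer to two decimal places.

pH = pKa + log([A⁻]/[HA]) = 3.47 + log(0.13/0.13)
pH = 3.47 + (+0.000) = 3.47

pH = 3.47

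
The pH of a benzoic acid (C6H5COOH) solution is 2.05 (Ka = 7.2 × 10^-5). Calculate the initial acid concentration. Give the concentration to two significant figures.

C₀ = 1.1 M

[H+] = 10^(-2.05) = 8.91 × 10^-3 M = x
Ka = x²/(C₀ − x) ⇒ C₀ = x + x²/Ka
C₀ = 8.91 × 10^-3 + (8.91 × 10^-3)²/(7.2 × 10^-5) = 1.11 M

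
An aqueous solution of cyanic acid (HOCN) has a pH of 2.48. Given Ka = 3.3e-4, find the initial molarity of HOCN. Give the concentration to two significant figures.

C₀ = 3.7 × 10^-2 M

[H+] = 10^(-2.48) = 3.31 × 10^-3 M = x
Ka = x²/(C₀ − x) ⇒ C₀ = x + x²/Ka
C₀ = 3.31 × 10^-3 + (3.31 × 10^-3)²/(3.3 × 10^-4) = 3.65 × 10^-2 M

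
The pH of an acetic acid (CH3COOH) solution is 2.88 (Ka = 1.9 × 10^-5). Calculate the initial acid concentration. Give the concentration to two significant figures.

C₀ = 9.3 × 10^-2 M

[H+] = 10^(-2.88) = 1.32 × 10^-3 M = x
Ka = x²/(C₀ − x) ⇒ C₀ = x + x²/Ka
C₀ = 1.32 × 10^-3 + (1.32 × 10^-3)²/(1.9 × 10^-5) = 9.30 × 10^-2 M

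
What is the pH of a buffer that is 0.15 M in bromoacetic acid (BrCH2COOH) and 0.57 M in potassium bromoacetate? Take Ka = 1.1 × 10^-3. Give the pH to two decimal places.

pH = 3.54

pKa = −log(1.1 × 10^-3) = 2.959
Henderson–Hasselbalch: pH = pKa + log([BrCH2COO-]/[BrCH2COOH]) = 2.959 + log(0.57/0.15)
pH = 2.959 + (+0.580) = 3.54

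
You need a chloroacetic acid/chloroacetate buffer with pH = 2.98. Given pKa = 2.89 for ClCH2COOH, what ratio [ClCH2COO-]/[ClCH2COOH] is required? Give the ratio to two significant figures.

ratio = 1.2

pH = pKa + log(r) ⇒ log(r) = 2.98 − 2.89 = +0.09
r = [ClCH2COO-]/[ClCH2COOH] = 10^(+0.09) = 1.23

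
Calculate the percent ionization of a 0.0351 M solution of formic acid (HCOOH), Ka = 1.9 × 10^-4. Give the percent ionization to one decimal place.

7.1%

HCOOH ⇌ HCOO- + H+; let x = [H+] at equilibrium.
Ka = x²/(C₀ − x); solving the quadratic gives x = 2.49 × 10^-3 M.
Fraction ionized = 2.49 × 10^-3 / 0.0351 = 0.0709 → 7.1%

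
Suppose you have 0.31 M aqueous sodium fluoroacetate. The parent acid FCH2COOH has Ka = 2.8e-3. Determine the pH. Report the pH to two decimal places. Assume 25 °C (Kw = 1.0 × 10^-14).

FCH2COO- is the conjugate base of the weak acid FCH2COOH.
Kb = Kw/Ka = 1.0×10^-14 / 2.8 × 10^-3 = 3.57 × 10^-12
From the ICE table, Kb = [OH-]²/(0.31 − [OH-]) = 3.57 × 10^-12.
Assume [OH-] ≪ 0.31: [OH-] ≈ √(3.57 × 10^-12 × 0.31) = 1.05 × 10^-6 M
([OH-]/C₀ = 0.00034% < 5%, so the approximation holds.)
pOH = −log(1.05 × 10^-6) = 5.98; pH = 14.00 − 5.98 = 8.02

pH = 8.02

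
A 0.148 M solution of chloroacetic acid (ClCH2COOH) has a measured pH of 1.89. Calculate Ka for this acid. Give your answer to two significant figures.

Ka = 1.2 × 10^-3

[H+] = 10^(-1.89) = 1.29 × 10^-2 M
At equilibrium [HA] = 0.148 − 1.29 × 10^-2 = 1.35 × 10^-1 M
Ka = [H+][A-]/[HA] = (1.29 × 10^-2)² / 1.35 × 10^-1 = 1.2 × 10^-3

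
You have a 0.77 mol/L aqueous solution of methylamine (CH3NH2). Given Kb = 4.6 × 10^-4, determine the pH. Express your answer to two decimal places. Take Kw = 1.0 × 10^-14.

pH = 12.27

CH3NH2 + H2O ⇌ CH3NH3+ + OH-
From the ICE table, Kb = x²/(0.77 − x) = 4.6 × 10^-4.
Since Kb ≪ C₀, x ≈ √(Kb·C₀) = 1.88 × 10^-2 M.
(x/C₀ = 2.4% < 5%, so the approximation holds.)
pOH = −log(1.88 × 10^-2) = 1.73; pH = 14.00 − 1.73 = 12.27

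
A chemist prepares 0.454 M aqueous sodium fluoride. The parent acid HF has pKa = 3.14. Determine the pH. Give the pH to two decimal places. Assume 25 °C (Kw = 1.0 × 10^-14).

F- is the conjugate base of the weak acid HF.
Ka = 10^(−3.14) = 7.24 × 10^-4
Kb = Kw/Ka = 1.0×10^-14 / 7.24 × 10^-4 = 1.38 × 10^-11
Kb = x²/(0.454 − x) = 1.38 × 10^-11
Neglecting x in the denominator: x = √(1.38 × 10^-11 × 0.454) = 2.50 × 10^-6 M
Check: 0.00055% ionized — well under 5%, approximation valid.
pOH = −log(2.50 × 10^-6) = 5.60; pH = 14.00 − 5.60 = 8.40

pH = 8.40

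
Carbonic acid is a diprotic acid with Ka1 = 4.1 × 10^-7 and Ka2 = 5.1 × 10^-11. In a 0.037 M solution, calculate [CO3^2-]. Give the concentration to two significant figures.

5.1 × 10^-11 M

First ionization gives [H+] ≈ [HCO3-] = 1.23 × 10^-4 M.
Second step: Ka2 = [H+][CO3^2-]/[HCO3-] ≈ [CO3^2-] (since [H+] ≈ [HCO3-]).
So [CO3^2-] ≈ Ka2.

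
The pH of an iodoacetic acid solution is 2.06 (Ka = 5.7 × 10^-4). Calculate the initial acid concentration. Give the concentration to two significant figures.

C₀ = 1.4 × 10^-1 M

[H+] = 10^(-2.06) = 8.71 × 10^-3 M = x
Ka = x²/(C₀ − x) ⇒ C₀ = x + x²/Ka
C₀ = 8.71 × 10^-3 + (8.71 × 10^-3)²/(5.7 × 10^-4) = 1.42 × 10^-1 M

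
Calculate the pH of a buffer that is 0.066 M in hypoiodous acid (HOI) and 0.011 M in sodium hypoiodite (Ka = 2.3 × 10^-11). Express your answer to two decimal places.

pH = 9.86

pKa = −log(2.3 × 10^-11) = 10.638
Using pH = pKa + log([base]/[acid]) with [base]/[acid] = 0.011/0.066:
pH = 10.638 + (-0.778) = 9.86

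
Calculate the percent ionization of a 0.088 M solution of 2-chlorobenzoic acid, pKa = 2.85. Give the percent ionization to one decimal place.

11.9%

ClC6H4COOH ⇌ ClC6H4COO- + H+; let x = [H+] at equilibrium.
Ka = 10^(−2.85) = 1.41 × 10^-3
Solve x² + 0.00141x − 0.000124 = 0 → x = 1.05 × 10^-2 M
% ionization = x/C₀ × 100% = 1.05 × 10^-2/0.088 × 100% = 11.9%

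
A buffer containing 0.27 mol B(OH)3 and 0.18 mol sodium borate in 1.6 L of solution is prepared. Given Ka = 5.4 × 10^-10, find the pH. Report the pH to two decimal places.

pKa = −log(5.4 × 10^-10) = 9.268
Henderson–Hasselbalch: pH = pKa + log([B(OH)4-]/[B(OH)3]) = 9.268 + log(0.18/0.27)
pH = 9.268 + (-0.176) = 9.09

pH = 9.09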